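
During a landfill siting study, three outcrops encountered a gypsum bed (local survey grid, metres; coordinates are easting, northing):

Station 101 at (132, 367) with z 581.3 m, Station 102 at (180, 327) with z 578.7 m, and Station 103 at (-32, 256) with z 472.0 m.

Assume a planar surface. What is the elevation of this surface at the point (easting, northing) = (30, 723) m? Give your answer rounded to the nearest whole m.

716 m

Two edge vectors: Station 101→Station 102 = (48, -40, -2.6), Station 101→Station 103 = (-164, -111, -109.3).
Normal n = (Station 101→Station 102) × (Station 101→Station 103) = (4083.4, 5672.8, -11888).
So ∂z/∂easting = −n_x/n_z = 0.34349 and ∂z/∂northing = −n_y/n_z = 0.47719.
Intercept c from Station 101: 581.3 − 45.34 − 175.13 = 360.83.
At (30, 723): z = 10.3 + 345.0 + 360.83 = 716.1 m.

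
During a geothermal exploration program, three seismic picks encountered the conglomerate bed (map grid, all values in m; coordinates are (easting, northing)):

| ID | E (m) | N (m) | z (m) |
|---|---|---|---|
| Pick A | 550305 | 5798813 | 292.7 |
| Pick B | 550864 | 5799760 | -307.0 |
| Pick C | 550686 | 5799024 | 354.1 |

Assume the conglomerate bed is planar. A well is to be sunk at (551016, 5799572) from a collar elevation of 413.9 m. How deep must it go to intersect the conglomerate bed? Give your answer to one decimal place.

Two edge vectors: Pick A→Pick B = (559, 947, -599.7), Pick A→Pick C = (381, 211, 61.4).
Normal n = (Pick A→Pick B) × (Pick A→Pick C) = (184682.5, -262808.3, -242858).
So ∂z/∂E = −n_x/n_z = 0.760454669 and ∂z/∂N = −n_y/n_z = −1.082148004.
Intercept c from Pick A: 292.7 − 418482.01 + 6275173.91 = 5856984.61.
At (551016, 5799572): z_contact = 419022.69 − 6275995.26 + 5856984.61 = 12.03 m.
Depth below ground = 413.9 − 12.03 = 401.9 m.

401.9 m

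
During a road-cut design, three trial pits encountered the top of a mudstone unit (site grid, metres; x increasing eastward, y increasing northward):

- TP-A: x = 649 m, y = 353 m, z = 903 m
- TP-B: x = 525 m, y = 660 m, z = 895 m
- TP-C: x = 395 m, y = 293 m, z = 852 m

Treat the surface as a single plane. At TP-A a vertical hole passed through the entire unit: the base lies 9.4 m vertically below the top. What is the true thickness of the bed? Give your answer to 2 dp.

Let the plane be z = a·x + b·y + c.
TP-B−TP-A: −124a + 307b = −8;  TP-C−TP-A: −254a − 60b = −51.
Solving gives a = 0.18892, b = 0.05025.
|∇z| = √(a²+b²) = 0.19549, so dip δ = arctan(0.19549) = 11.06°.
True thickness = vertical thickness × cos δ = 9.4 × cos 11.06° = 9.23 m.

9.23 m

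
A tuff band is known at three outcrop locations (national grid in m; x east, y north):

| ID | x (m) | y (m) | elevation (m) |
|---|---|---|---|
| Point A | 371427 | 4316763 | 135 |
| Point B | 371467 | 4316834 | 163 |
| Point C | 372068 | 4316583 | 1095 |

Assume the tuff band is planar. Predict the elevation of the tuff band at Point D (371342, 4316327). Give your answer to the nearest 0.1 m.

Two edge vectors: Point A→Point B = (40, 71, 28), Point A→Point C = (641, -180, 960).
Normal n = (Point A→Point B) × (Point A→Point C) = (73200, -20452, -52711).
So ∂z/∂x = −n_x/n_z = 1.388704445 and ∂z/∂y = −n_y/n_z = −0.388002504.
Intercept c from Point A: 135 − 515802.33 + 1674914.85 = 1159247.53.
At (371342, 4316327): z = 515684.3 − 1674745.7 + 1159247.53 = 186.1 m.

186.1 m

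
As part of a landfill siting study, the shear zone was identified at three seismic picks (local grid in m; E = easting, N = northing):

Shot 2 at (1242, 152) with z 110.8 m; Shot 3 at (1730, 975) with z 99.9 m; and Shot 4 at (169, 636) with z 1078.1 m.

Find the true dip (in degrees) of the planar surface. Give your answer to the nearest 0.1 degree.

Two edge vectors: Shot 2→Shot 3 = (488, 823, -10.9), Shot 2→Shot 4 = (-1073, 484, 967.3).
Normal n = (Shot 2→Shot 3) × (Shot 2→Shot 4) = (801363.5, -460346.7, 1119271).
So ∂z/∂E = −n_x/n_z = −0.71597 and ∂z/∂N = −n_y/n_z = 0.41129.
Gradient magnitude |∇z| = √(a² + b²) = √(0.51261 + 0.16916) = 0.82570.
True dip = arctan(0.82570) = 39.5°, dipping toward ESE (azimuth ≈ 120°).

39.5°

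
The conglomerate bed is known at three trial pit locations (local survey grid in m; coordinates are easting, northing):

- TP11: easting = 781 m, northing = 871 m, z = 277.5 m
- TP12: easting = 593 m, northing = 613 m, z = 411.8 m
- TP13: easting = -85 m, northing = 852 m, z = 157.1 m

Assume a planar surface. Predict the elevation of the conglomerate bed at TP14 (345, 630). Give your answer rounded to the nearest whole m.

363 m

Two edge vectors: TP11→TP12 = (-188, -258, 134.3), TP11→TP13 = (-866, -19, -120.4).
Normal n = (TP11→TP12) × (TP11→TP13) = (33614.9, -138939, -219856).
So ∂z/∂easting = −n_x/n_z = 0.15290 and ∂z/∂northing = −n_y/n_z = −0.63195.
Intercept c from TP11: 277.5 − 119.41 + 550.43 = 708.52.
At (345, 630): z = 52.7 − 398.1 + 708.52 = 363.1 m.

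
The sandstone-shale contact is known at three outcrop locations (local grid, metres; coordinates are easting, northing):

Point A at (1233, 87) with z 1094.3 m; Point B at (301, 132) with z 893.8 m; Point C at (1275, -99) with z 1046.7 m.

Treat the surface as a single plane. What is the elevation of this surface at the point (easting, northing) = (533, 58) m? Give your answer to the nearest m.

Two edge vectors: Point A→Point B = (-932, 45, -200.5), Point A→Point C = (42, -186, -47.6).
Normal n = (Point A→Point B) × (Point A→Point C) = (-39435, -52784.2, 171462).
So ∂z/∂easting = −n_x/n_z = 0.22999 and ∂z/∂northing = −n_y/n_z = 0.30785.
Intercept c from Point A: 1094.3 − 283.58 − 26.78 = 783.94.
At (533, 58): z = 122.6 + 17.9 + 783.94 = 924.4 m.

924 m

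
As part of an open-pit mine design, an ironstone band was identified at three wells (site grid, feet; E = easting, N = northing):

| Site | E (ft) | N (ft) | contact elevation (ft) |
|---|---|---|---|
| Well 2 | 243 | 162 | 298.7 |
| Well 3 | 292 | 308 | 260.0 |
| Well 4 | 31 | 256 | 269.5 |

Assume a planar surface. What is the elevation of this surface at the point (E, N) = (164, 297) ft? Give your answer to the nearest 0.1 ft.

Let the plane be z = a·E + b·N + c.
Well 3−Well 2: 49a + 146b = −38.7;  Well 4−Well 2: −212a + 94b = −29.2.
Solving gives a = 0.01759, b = −0.27097.
Then c = 298.7 − a·243 − b·162 = 338.32.
At (164, 297): z = 2.9 − 80.5 + 338.32 = 260.7 ft.

260.7 ft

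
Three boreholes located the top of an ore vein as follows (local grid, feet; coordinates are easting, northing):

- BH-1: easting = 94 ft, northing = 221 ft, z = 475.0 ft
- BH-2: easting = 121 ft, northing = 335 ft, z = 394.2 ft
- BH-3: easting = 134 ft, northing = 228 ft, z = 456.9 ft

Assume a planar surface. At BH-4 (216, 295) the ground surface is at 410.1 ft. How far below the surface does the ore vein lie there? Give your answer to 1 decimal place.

23.3 ft

Let the plane be z = a·easting + b·northing + c.
BH-2−BH-1: 27a + 114b = −80.8;  BH-3−BH-1: 40a + 7b = −18.1.
Solving gives a = −0.34267, b = −0.62761.
Then c = 475 − a·94 − b·221 = 645.91.
At (216, 295): z_contact = −74.02 − 185.15 + 645.91 = 386.75 ft.
Depth below ground = 410.1 − 386.75 = 23.3 ft.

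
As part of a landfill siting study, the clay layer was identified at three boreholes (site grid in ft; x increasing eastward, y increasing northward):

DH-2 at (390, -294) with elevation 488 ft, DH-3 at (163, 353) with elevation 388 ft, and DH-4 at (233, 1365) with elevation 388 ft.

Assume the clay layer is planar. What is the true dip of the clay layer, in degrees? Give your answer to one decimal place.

Let the plane be z = a·x + b·y + c.
DH-3−DH-2: −227a + 647b = −100;  DH-4−DH-2: −157a + 1659b = −100.
Solving gives a = 0.36798, b = −0.02545.
Gradient magnitude |∇z| = √(a² + b²) = √(0.13541 + 0.00065) = 0.36886.
True dip = arctan(0.36886) = 20.2°, dipping toward W (azimuth ≈ 274°).

20.2°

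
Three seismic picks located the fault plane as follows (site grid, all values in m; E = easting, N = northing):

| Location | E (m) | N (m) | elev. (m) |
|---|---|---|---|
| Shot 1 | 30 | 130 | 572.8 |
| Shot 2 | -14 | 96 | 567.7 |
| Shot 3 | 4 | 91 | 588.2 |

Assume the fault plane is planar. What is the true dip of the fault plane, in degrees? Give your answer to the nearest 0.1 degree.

52.5°

Let the plane be z = a·E + b·N + c.
Shot 2−Shot 1: −44a − 34b = −5.1;  Shot 3−Shot 1: −26a − 39b = 15.4.
Solving gives a = 0.86839, b = −0.97380.
Gradient magnitude |∇z| = √(a² + b²) = √(0.75410 + 0.94828) = 1.30475.
True dip = arctan(1.30475) = 52.5°, dipping toward NW (azimuth ≈ 318°).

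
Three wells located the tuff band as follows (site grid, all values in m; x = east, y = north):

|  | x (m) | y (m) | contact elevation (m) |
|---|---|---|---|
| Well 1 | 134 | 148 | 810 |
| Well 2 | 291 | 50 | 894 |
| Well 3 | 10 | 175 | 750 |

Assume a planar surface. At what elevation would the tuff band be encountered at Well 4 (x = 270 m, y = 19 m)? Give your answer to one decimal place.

Let the plane be z = a·x + b·y + c.
Well 2−Well 1: 157a − 98b = 84;  Well 3−Well 1: −124a + 27b = −60.
Solving gives a = 0.45646, b = −0.12587.
Then c = 810 − a·134 − b·148 = 767.46.
At (270, 19): z = 123.2 − 2.4 + 767.46 = 888.3 m.

888.3 m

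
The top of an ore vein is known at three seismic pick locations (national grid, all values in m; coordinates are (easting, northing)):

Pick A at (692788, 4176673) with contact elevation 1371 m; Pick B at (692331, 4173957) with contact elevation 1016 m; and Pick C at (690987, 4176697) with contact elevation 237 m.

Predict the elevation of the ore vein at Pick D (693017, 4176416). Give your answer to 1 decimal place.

1508.9 m

Two edge vectors: Pick A→Pick B = (-457, -2716, -355), Pick A→Pick C = (-1801, 24, -1134).
Normal n = (Pick A→Pick B) × (Pick A→Pick C) = (3088464, 121117, -4902484).
So ∂z/∂E = −n_x/n_z = 0.629979415 and ∂z/∂N = −n_y/n_z = 0.024705231.
Intercept c from Pick A: 1371 − 436442.18 − 103185.67 = −538256.85.
At (693017, 4176416): z = 436586.4 + 103179.3 − 538256.85 = 1508.9 m.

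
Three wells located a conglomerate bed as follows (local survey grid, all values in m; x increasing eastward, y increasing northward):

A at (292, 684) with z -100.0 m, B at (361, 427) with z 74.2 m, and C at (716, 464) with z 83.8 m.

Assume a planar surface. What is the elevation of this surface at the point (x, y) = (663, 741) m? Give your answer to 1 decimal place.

Two edge vectors: A→B = (69, -257, 174.2), A→C = (424, -220, 183.8).
Normal n = (A→B) × (A→C) = (-8912.6, 61178.6, 93788).
So ∂z/∂x = −n_x/n_z = 0.09503 and ∂z/∂y = −n_y/n_z = −0.65231.
Intercept c from A: -100 − 27.75 + 446.18 = 318.43.
At (663, 741): z = 63.0 − 483.4 + 318.43 = -101.9 m.

-101.9 m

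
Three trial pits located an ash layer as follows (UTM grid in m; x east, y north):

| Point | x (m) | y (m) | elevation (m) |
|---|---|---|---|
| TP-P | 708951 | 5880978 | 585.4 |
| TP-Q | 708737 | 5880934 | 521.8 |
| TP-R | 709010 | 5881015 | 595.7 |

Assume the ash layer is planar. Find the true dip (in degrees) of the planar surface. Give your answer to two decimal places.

24.73°

Let the plane be z = a·x + b·y + c.
TP-Q−TP-P: −214a − 44b = −63.6;  TP-R−TP-P: 59a + 37b = 10.3.
Solving gives a = 0.35701, b = −0.29091.
Gradient magnitude |∇z| = √(a² + b²) = √(0.12746 + 0.08463) = 0.46052.
True dip = arctan(0.46052) = 24.73°, dipping toward NW (azimuth ≈ 309°).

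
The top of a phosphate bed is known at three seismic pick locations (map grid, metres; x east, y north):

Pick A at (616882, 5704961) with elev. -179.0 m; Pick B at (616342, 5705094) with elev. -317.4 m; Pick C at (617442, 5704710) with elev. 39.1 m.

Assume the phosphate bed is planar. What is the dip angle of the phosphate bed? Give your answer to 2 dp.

Let the plane be z = a·x + b·y + c.
Pick B−Pick A: −540a + 133b = −138.4;  Pick C−Pick A: 560a − 251b = 218.1.
Solving gives a = 0.09386, b = −0.65952.
Gradient magnitude |∇z| = √(a² + b²) = √(0.00881 + 0.43496) = 0.66616.
True dip = arctan(0.66616) = 33.67°, dipping toward N (azimuth ≈ 352°).

33.67°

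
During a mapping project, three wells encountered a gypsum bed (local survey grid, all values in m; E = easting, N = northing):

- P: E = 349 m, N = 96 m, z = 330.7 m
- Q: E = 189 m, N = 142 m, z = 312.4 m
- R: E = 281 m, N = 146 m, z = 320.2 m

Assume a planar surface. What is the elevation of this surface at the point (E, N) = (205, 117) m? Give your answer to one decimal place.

316.1 m

Two edge vectors: P→Q = (-160, 46, -18.3), P→R = (-68, 50, -10.5).
Normal n = (P→Q) × (P→R) = (432, -435.6, -4872).
So ∂z/∂E = −n_x/n_z = 0.08867 and ∂z/∂N = −n_y/n_z = −0.08941.
Intercept c from P: 330.7 − 30.95 + 8.58 = 308.34.
At (205, 117): z = 18.2 − 10.5 + 308.34 = 316.1 m.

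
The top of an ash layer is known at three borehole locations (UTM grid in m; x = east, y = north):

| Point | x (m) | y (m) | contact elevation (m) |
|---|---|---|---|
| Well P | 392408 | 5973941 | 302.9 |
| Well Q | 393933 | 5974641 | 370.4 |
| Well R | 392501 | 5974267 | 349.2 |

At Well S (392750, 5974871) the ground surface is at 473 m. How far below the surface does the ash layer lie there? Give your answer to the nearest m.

Let the plane be z = a·x + b·y + c.
Well Q−Well P: 1525a + 700b = 67.5;  Well R−Well P: 93a + 326b = 46.3.
Solving gives a = −0.02408286, b = 0.14889480.
Then c = 302.9 − a·392408 − b·5973941 = −879735.57.
At (392750, 5974871): z_contact = −9458.5 + 889627.2 − 879735.57 = 433.1 m.
Depth below ground = 473 − 433.1 = 40 m.

40 m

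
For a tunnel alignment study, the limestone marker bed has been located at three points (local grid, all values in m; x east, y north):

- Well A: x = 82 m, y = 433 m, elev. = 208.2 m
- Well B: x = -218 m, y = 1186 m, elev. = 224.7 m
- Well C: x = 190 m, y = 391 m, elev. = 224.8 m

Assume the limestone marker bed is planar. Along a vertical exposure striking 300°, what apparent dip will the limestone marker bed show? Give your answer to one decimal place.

6.7°

Let the plane be z = a·x + b·y + c.
Well B−Well A: −300a + 753b = 16.5;  Well C−Well A: 108a − 42b = 16.6.
Solving gives a = 0.19197, b = 0.09839.
Unit vector along 300° is (sin 300°, cos 300°) = (-0.8660, 0.5000).
Slope in that direction = a·(-0.8660) + b·(0.5000) = −0.11705.
Apparent dip = arctan|0.11705| = 6.7° (true dip is 12.2°, so apparent ≤ true as expected).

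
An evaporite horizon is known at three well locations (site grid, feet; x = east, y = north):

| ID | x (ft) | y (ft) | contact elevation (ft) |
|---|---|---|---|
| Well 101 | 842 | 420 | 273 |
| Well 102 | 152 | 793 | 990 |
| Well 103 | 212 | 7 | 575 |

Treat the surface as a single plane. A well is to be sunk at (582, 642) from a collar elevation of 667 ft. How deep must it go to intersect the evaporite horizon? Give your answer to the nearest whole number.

Let the plane be z = a·x + b·y + c.
Well 102−Well 101: −690a + 373b = 717;  Well 103−Well 101: −630a − 413b = 302.
Solving gives a = −0.78615, b = 0.46798.
Then c = 273 − a·842 − b·420 = 738.39.
At (582, 642): z_contact = −457.5 + 300.4 + 738.39 = 581.3 ft.
Depth below ground = 667 − 581.3 = 86 ft.

86 ft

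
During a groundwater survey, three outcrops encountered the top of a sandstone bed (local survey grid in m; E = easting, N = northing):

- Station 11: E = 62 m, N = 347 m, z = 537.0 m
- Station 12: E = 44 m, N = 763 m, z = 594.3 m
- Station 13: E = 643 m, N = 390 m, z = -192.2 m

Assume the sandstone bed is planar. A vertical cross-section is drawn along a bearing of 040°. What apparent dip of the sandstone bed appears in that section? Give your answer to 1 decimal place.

36.8°

Let the plane be z = a·E + b·N + c.
Station 12−Station 11: −18a + 416b = 57.3;  Station 13−Station 11: 581a + 43b = −729.2.
Solving gives a = −1.26123, b = 0.08317.
Unit vector along 040° is (sin 40°, cos 40°) = (0.6428, 0.7660).
Slope in that direction = a·(0.6428) + b·(0.7660) = −0.74699.
Apparent dip = arctan|0.74699| = 36.8° (true dip is 51.7°, so apparent ≤ true as expected).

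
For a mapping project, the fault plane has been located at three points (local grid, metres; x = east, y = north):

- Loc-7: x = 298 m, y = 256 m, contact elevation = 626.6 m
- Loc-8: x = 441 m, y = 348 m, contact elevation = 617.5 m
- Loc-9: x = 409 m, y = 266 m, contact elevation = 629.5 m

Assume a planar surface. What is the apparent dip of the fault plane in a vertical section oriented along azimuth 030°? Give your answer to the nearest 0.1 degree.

6.9°

Two edge vectors: Loc-7→Loc-8 = (143, 92, -9.1), Loc-7→Loc-9 = (111, 10, 2.9).
Normal n = (Loc-7→Loc-8) × (Loc-7→Loc-9) = (357.8, -1424.8, -8782).
So ∂z/∂x = −n_x/n_z = 0.04074 and ∂z/∂y = −n_y/n_z = −0.16224.
Unit vector along 030° is (sin 30°, cos 30°) = (0.5000, 0.8660).
Slope in that direction = a·(0.5000) + b·(0.8660) = −0.12013.
Apparent dip = arctan|0.12013| = 6.9° (true dip is 9.5°, so apparent ≤ true as expected).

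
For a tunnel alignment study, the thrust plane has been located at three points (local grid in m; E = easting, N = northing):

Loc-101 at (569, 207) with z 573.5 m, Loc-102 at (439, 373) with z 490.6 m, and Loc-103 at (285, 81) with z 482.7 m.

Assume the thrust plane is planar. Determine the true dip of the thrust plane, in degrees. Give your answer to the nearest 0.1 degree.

23.9°

Two edge vectors: Loc-101→Loc-102 = (-130, 166, -82.9), Loc-101→Loc-103 = (-284, -126, -90.8).
Normal n = (Loc-101→Loc-102) × (Loc-101→Loc-103) = (-25518.2, 11739.6, 63524).
So ∂z/∂E = −n_x/n_z = 0.40171 and ∂z/∂N = −n_y/n_z = −0.18481.
Gradient magnitude |∇z| = √(a² + b²) = √(0.16137 + 0.03415) = 0.44218.
True dip = arctan(0.44218) = 23.9°, dipping toward WNW (azimuth ≈ 295°).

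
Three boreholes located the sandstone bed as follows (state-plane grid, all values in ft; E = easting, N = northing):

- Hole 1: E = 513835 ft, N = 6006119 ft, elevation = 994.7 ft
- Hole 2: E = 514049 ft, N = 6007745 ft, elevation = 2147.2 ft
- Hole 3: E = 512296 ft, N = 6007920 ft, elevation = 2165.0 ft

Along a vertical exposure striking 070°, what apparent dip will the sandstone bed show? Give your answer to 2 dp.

Two edge vectors: Hole 1→Hole 2 = (214, 1626, 1152.5), Hole 1→Hole 3 = (-1539, 1801, 1170.3).
Normal n = (Hole 1→Hole 2) × (Hole 1→Hole 3) = (-172744.7, -2024141.7, 2887828).
So ∂z/∂E = −n_x/n_z = 0.05982 and ∂z/∂N = −n_y/n_z = 0.70092.
Unit vector along 070° is (sin 70°, cos 70°) = (0.9397, 0.3420).
Slope in that direction = a·(0.9397) + b·(0.3420) = 0.29594.
Apparent dip = arctan|0.29594| = 16.49° (true dip is 35.1°, so apparent ≤ true as expected).

16.49°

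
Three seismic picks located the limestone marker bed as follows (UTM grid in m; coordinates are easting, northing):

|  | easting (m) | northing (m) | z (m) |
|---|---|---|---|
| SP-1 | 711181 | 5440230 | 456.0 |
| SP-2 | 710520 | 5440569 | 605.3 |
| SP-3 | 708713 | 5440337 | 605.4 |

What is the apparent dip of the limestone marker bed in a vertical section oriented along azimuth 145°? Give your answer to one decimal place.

17.5°

Let the plane be z = a·easting + b·northing + c.
SP-2−SP-1: −661a + 339b = 149.3;  SP-3−SP-1: −2468a + 107b = 149.4.
Solving gives a = −0.04527, b = 0.35215.
Unit vector along 145° is (sin 145°, cos 145°) = (0.5736, -0.8192).
Slope in that direction = a·(0.5736) + b·(-0.8192) = −0.31443.
Apparent dip = arctan|0.31443| = 17.5° (true dip is 19.5°, so apparent ≤ true as expected).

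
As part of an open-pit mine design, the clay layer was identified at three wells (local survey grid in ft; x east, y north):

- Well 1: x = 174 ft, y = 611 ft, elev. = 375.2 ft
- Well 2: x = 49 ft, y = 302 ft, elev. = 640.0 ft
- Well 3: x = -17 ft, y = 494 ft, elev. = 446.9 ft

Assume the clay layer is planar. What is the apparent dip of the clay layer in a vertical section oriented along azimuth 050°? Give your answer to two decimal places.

Two edge vectors: Well 1→Well 2 = (-125, -309, 264.8), Well 1→Well 3 = (-191, -117, 71.7).
Normal n = (Well 1→Well 2) × (Well 1→Well 3) = (8826.3, -41614.3, -44394).
So ∂z/∂x = −n_x/n_z = 0.19882 and ∂z/∂y = −n_y/n_z = −0.93739.
Unit vector along 050° is (sin 50°, cos 50°) = (0.7660, 0.6428).
Slope in that direction = a·(0.7660) + b·(0.6428) = −0.45024.
Apparent dip = arctan|0.45024| = 24.24° (true dip is 43.8°, so apparent ≤ true as expected).

24.24°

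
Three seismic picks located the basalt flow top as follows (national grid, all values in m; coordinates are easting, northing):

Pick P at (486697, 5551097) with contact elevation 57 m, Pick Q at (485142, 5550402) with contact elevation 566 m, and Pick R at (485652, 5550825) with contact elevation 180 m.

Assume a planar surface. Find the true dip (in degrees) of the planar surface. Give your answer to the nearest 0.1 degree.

Two edge vectors: Pick P→Pick Q = (-1555, -695, 509), Pick P→Pick R = (-1045, -272, 123).
Normal n = (Pick P→Pick Q) × (Pick P→Pick R) = (52963, -340640, -303315).
So ∂z/∂easting = −n_x/n_z = 0.17461 and ∂z/∂northing = −n_y/n_z = −1.12306.
Gradient magnitude |∇z| = √(a² + b²) = √(0.03049 + 1.26126) = 1.13655.
True dip = arctan(1.13655) = 48.7°, dipping toward N (azimuth ≈ 351°).

48.7°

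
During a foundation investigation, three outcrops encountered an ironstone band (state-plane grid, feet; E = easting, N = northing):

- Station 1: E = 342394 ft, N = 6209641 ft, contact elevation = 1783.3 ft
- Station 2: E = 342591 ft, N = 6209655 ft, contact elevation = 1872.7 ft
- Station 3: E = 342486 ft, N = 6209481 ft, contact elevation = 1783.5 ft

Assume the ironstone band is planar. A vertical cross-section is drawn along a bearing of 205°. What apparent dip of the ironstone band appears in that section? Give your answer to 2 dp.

22.31°

Two edge vectors: Station 1→Station 2 = (197, 14, 89.4), Station 1→Station 3 = (92, -160, 0.2).
Normal n = (Station 1→Station 2) × (Station 1→Station 3) = (14306.8, 8185.4, -32808).
So ∂z/∂E = −n_x/n_z = 0.43608 and ∂z/∂N = −n_y/n_z = 0.24949.
Unit vector along 205° is (sin 205°, cos 205°) = (-0.4226, -0.9063).
Slope in that direction = a·(-0.4226) + b·(-0.9063) = −0.41041.
Apparent dip = arctan|0.41041| = 22.31° (true dip is 26.7°, so apparent ≤ true as expected).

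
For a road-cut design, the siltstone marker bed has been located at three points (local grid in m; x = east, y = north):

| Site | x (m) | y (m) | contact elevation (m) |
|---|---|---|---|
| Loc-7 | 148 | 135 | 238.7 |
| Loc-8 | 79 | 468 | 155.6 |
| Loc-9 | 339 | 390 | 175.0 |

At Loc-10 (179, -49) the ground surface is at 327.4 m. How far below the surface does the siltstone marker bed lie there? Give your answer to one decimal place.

Let the plane be z = a·x + b·y + c.
Loc-8−Loc-7: −69a + 333b = −83.1;  Loc-9−Loc-7: 191a + 255b = −63.7.
Solving gives a = −0.00027, b = −0.24960.
Then c = 238.7 − a·148 − b·135 = 272.44.
At (179, -49): z_contact = −0.05 + 12.23 + 272.44 = 284.62 m.
Depth below ground = 327.4 − 284.62 = 42.8 m.

42.8 m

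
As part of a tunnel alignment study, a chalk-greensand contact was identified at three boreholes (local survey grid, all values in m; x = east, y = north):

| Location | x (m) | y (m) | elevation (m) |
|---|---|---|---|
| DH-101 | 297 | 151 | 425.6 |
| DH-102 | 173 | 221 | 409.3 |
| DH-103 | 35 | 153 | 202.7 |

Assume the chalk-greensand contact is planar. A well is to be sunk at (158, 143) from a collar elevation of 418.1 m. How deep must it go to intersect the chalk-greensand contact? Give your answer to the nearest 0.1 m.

122.5 m

Two edge vectors: DH-101→DH-102 = (-124, 70, -16.3), DH-101→DH-103 = (-262, 2, -222.9).
Normal n = (DH-101→DH-102) × (DH-101→DH-103) = (-15570.4, -23369, 18092).
So ∂z/∂x = −n_x/n_z = 0.86062 and ∂z/∂y = −n_y/n_z = 1.29168.
Intercept c from DH-101: 425.6 − 255.61 − 195.04 = −25.05.
At (158, 143): z_contact = 135.98 + 184.71 − 25.05 = 295.64 m.
Depth below ground = 418.1 − 295.64 = 122.5 m.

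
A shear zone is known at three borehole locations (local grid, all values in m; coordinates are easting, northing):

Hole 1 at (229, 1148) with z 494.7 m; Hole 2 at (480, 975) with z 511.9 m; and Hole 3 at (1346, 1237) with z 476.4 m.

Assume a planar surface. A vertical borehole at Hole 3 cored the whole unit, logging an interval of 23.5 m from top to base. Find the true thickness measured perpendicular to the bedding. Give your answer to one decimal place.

Two edge vectors: Hole 1→Hole 2 = (251, -173, 17.2), Hole 1→Hole 3 = (1117, 89, -18.3).
Normal n = (Hole 1→Hole 2) × (Hole 1→Hole 3) = (1635.1, 23805.7, 215580).
So ∂z/∂easting = −n_x/n_z = −0.00758 and ∂z/∂northing = −n_y/n_z = −0.11043.
|∇z| = √(a²+b²) = 0.11069, so dip δ = arctan(0.11069) = 6.32°.
True thickness = vertical thickness × cos δ = 23.5 × cos 6.32° = 23.4 m.

23.4 m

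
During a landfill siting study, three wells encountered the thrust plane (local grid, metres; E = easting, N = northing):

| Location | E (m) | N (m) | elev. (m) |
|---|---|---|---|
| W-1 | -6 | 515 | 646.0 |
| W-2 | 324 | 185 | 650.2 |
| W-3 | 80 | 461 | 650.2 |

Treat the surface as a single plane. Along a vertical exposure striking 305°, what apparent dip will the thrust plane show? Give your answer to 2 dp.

Let the plane be z = a·E + b·N + c.
W-2−W-1: 330a − 330b = 4.2;  W-3−W-1: 86a − 54b = 4.2.
Solving gives a = 0.10977, b = 0.09705.
Unit vector along 305° is (sin 305°, cos 305°) = (-0.8192, 0.5736).
Slope in that direction = a·(-0.8192) + b·(0.5736) = −0.03426.
Apparent dip = arctan|0.03426| = 1.96° (true dip is 8.3°, so apparent ≤ true as expected).

1.96°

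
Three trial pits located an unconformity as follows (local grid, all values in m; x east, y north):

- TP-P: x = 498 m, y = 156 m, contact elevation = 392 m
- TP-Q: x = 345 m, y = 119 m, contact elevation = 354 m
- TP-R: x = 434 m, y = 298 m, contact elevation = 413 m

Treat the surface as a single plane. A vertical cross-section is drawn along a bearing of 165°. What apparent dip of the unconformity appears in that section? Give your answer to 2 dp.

Let the plane be z = a·x + b·y + c.
TP-Q−TP-P: −153a − 37b = −38;  TP-R−TP-P: −64a + 142b = 21.
Solving gives a = 0.19171, b = 0.23429.
Unit vector along 165° is (sin 165°, cos 165°) = (0.2588, -0.9659).
Slope in that direction = a·(0.2588) + b·(-0.9659) = −0.17669.
Apparent dip = arctan|0.17669| = 10.02° (true dip is 16.8°, so apparent ≤ true as expected).

10.02°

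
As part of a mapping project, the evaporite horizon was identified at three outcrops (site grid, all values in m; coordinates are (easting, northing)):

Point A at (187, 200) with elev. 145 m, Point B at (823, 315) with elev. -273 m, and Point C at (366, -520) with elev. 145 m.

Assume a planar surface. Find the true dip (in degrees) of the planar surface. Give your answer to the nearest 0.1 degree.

32.9°

Let the plane be z = a·E + b·N + c.
Point B−Point A: 636a + 115b = −418;  Point C−Point A: 179a − 720b = 0.
Solving gives a = −0.62896, b = −0.15637.
Gradient magnitude |∇z| = √(a² + b²) = √(0.39559 + 0.02445) = 0.64810.
True dip = arctan(0.64810) = 32.9°, dipping toward ENE (azimuth ≈ 076°).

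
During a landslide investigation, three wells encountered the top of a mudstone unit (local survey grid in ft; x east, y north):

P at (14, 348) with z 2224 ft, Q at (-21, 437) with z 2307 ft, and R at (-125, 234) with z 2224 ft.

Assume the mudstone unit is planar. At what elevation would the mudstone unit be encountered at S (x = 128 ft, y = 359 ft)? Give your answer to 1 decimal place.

2165.8 ft

Let the plane be z = a·x + b·y + c.
Q−P: −35a + 89b = 83;  R−P: −139a − 114b = 0.
Solving gives a = −0.57833, b = 0.70515.
Then c = 2224 − a·14 − b·348 = 1986.70.
At (128, 359): z = −74.0 + 253.1 + 1986.70 = 2165.8 ft.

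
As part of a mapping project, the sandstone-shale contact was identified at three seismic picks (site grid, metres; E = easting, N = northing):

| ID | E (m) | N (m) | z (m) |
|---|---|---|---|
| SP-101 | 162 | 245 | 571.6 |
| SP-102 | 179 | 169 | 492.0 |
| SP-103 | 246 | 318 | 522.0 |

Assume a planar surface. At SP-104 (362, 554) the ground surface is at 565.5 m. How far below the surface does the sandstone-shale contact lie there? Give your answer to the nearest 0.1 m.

8.4 m

Let the plane be z = a·E + b·N + c.
SP-102−SP-101: 17a − 76b = −79.6;  SP-103−SP-101: 84a + 73b = −49.6.
Solving gives a = −1.25645, b = 0.76632.
Then c = 571.6 − a·162 − b·245 = 587.40.
At (362, 554): z_contact = −454.83 + 424.54 + 587.40 = 557.10 m.
Depth below ground = 565.5 − 557.10 = 8.4 m.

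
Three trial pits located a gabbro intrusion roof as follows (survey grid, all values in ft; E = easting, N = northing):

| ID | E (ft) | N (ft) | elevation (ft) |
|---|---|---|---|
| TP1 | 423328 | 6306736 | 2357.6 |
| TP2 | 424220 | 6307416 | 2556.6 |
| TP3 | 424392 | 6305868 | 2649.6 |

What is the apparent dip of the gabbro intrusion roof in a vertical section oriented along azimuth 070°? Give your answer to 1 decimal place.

Let the plane be z = a·E + b·N + c.
TP2−TP1: 892a + 680b = 199;  TP3−TP1: 1064a − 868b = 292.
Solving gives a = 0.24790, b = −0.03253.
Unit vector along 070° is (sin 70°, cos 70°) = (0.9397, 0.3420).
Slope in that direction = a·(0.9397) + b·(0.3420) = 0.22182.
Apparent dip = arctan|0.22182| = 12.5° (true dip is 14.0°, so apparent ≤ true as expected).

12.5°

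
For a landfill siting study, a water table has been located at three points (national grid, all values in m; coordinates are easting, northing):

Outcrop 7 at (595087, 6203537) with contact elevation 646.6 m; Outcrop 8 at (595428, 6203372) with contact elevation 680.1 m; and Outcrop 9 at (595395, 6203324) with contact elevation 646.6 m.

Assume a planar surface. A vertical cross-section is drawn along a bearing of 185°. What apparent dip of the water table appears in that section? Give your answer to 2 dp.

Two edge vectors: Outcrop 7→Outcrop 8 = (341, -165, 33.5), Outcrop 7→Outcrop 9 = (308, -213, 0).
Normal n = (Outcrop 7→Outcrop 8) × (Outcrop 7→Outcrop 9) = (7135.5, 10318, -21813).
So ∂z/∂easting = −n_x/n_z = 0.32712 and ∂z/∂northing = −n_y/n_z = 0.47302.
Unit vector along 185° is (sin 185°, cos 185°) = (-0.0872, -0.9962).
Slope in that direction = a·(-0.0872) + b·(-0.9962) = −0.49973.
Apparent dip = arctan|0.49973| = 26.55° (true dip is 29.9°, so apparent ≤ true as expected).

26.55°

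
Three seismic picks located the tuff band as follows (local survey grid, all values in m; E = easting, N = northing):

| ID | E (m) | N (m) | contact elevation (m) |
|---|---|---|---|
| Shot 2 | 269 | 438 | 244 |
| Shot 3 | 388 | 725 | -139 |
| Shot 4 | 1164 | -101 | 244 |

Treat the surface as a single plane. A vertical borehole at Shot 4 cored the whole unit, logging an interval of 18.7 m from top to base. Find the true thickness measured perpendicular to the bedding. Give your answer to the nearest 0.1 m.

Let the plane be z = a·E + b·N + c.
Shot 3−Shot 2: 119a + 287b = −383;  Shot 4−Shot 2: 895a − 539b = 0.
Solving gives a = −0.64309, b = −1.06785.
|∇z| = √(a²+b²) = 1.24654, so dip δ = arctan(1.24654) = 51.26°.
True thickness = vertical thickness × cos δ = 18.7 × cos 51.26° = 11.7 m.

11.7 m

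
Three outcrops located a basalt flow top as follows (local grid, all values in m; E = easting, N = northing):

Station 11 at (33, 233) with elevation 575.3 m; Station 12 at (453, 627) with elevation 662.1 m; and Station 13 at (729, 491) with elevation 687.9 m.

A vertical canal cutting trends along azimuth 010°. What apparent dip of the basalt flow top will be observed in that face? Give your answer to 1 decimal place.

Let the plane be z = a·E + b·N + c.
Station 12−Station 11: 420a + 394b = 86.8;  Station 13−Station 11: 696a + 258b = 112.6.
Solving gives a = 0.13246, b = 0.07911.
Unit vector along 010° is (sin 10°, cos 10°) = (0.1736, 0.9848).
Slope in that direction = a·(0.1736) + b·(0.9848) = 0.10091.
Apparent dip = arctan|0.10091| = 5.8° (true dip is 8.8°, so apparent ≤ true as expected).

5.8°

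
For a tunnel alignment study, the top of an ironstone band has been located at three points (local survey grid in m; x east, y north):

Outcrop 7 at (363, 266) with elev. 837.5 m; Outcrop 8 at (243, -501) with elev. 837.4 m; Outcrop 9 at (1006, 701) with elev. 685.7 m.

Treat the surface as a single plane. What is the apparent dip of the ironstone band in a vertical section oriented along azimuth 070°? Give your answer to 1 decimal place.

13.2°

Let the plane be z = a·x + b·y + c.
Outcrop 8−Outcrop 7: −120a − 767b = −0.1;  Outcrop 9−Outcrop 7: 643a + 435b = −151.8.
Solving gives a = −0.26412, b = 0.04145.
Unit vector along 070° is (sin 70°, cos 70°) = (0.9397, 0.3420).
Slope in that direction = a·(0.9397) + b·(0.3420) = −0.23402.
Apparent dip = arctan|0.23402| = 13.2° (true dip is 15.0°, so apparent ≤ true as expected).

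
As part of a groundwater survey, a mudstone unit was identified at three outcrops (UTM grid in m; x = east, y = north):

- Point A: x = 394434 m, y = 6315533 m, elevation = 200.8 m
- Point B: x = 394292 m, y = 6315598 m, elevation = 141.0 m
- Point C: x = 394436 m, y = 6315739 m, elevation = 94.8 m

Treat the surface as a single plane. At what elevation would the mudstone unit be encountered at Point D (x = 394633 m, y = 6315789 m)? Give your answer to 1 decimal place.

105.4 m

Let the plane be z = a·x + b·y + c.
Point B−Point A: −142a + 65b = −59.8;  Point C−Point A: 2a + 206b = −106.
Solving gives a = 0.184766183, b = −0.516356953.
Then c = 200.8 − a·394434 − b·6315533 = 3188392.11.
At (394633, 6315789): z = 72914.8 − 3261201.6 + 3188392.11 = 105.4 m.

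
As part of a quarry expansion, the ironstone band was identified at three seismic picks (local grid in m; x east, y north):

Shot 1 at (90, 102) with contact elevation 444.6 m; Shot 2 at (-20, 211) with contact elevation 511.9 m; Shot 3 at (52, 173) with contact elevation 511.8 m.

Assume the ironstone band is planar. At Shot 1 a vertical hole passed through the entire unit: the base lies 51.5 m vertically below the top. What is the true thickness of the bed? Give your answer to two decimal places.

28.70 m

Two edge vectors: Shot 1→Shot 2 = (-110, 109, 67.3), Shot 1→Shot 3 = (-38, 71, 67.2).
Normal n = (Shot 1→Shot 2) × (Shot 1→Shot 3) = (2546.5, 4834.6, -3668).
So ∂z/∂x = −n_x/n_z = 0.69425 and ∂z/∂y = −n_y/n_z = 1.31805.
|∇z| = √(a²+b²) = 1.48971, so dip δ = arctan(1.48971) = 56.13°.
True thickness = vertical thickness × cos δ = 51.5 × cos 56.13° = 28.70 m.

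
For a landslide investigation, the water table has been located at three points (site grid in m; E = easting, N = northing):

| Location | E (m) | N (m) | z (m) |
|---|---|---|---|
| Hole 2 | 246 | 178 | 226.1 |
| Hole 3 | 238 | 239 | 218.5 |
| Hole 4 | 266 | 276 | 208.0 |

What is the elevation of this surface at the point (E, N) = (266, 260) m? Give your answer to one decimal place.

Two edge vectors: Hole 2→Hole 3 = (-8, 61, -7.6), Hole 2→Hole 4 = (20, 98, -18.1).
Normal n = (Hole 2→Hole 3) × (Hole 2→Hole 4) = (-359.3, -296.8, -2004).
So ∂z/∂E = −n_x/n_z = −0.17929 and ∂z/∂N = −n_y/n_z = −0.14810.
Intercept c from Hole 2: 226.1 + 44.11 + 26.36 = 296.57.
At (266, 260): z = −47.7 − 38.5 + 296.57 = 210.4 m.

210.4 m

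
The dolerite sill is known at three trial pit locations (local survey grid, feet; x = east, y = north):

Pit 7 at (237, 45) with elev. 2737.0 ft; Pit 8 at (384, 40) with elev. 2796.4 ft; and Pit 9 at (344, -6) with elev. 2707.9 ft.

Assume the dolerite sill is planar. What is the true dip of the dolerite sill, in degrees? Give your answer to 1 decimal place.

Let the plane be z = a·x + b·y + c.
Pit 8−Pit 7: 147a − 5b = 59.4;  Pit 9−Pit 7: 107a − 51b = −29.1.
Solving gives a = 0.45603, b = 1.52736.
Gradient magnitude |∇z| = √(a² + b²) = √(0.20797 + 2.33284) = 1.59399.
True dip = arctan(1.59399) = 57.9°, dipping toward SSW (azimuth ≈ 197°).

57.9°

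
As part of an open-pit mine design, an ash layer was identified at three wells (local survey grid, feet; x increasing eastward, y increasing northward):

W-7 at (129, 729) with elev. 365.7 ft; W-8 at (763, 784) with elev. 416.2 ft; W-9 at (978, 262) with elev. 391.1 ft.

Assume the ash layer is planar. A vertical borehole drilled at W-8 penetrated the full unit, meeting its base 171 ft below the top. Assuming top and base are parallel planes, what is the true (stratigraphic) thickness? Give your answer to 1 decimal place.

170.0 ft

Two edge vectors: W-7→W-8 = (634, 55, 50.5), W-7→W-9 = (849, -467, 25.4).
Normal n = (W-7→W-8) × (W-7→W-9) = (24980.5, 26770.9, -342773).
So ∂z/∂x = −n_x/n_z = 0.07288 and ∂z/∂y = −n_y/n_z = 0.07810.
|∇z| = √(a²+b²) = 0.10682, so dip δ = arctan(0.10682) = 6.10°.
True thickness = vertical thickness × cos δ = 171 × cos 6.10° = 170.0 ft.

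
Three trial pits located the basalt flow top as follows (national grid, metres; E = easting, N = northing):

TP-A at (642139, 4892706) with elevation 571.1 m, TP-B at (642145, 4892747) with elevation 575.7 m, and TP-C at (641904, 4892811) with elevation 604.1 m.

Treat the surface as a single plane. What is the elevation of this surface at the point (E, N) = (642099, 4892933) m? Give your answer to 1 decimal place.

Let the plane be z = a·E + b·N + c.
TP-B−TP-A: 6a + 41b = 4.6;  TP-C−TP-A: −235a + 105b = 33.
Solving gives a = −0.084754019, b = 0.124598149.
Then c = 571.1 − a·642139 − b·4892706 = −554627.15.
At (642099, 4892933): z = −54420.5 + 609650.4 − 554627.15 = 602.8 m.

602.8 m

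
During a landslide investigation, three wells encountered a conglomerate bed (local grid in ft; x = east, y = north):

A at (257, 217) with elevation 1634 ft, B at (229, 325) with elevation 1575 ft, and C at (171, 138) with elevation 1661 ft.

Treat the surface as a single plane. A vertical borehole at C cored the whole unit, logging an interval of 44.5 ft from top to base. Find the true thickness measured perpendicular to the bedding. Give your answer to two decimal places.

39.33 ft

Let the plane be z = a·x + b·y + c.
B−A: −28a + 108b = −59;  C−A: −86a − 79b = 27.
Solving gives a = 0.15174, b = −0.50696.
|∇z| = √(a²+b²) = 0.52918, so dip δ = arctan(0.52918) = 27.89°.
True thickness = vertical thickness × cos δ = 44.5 × cos 27.89° = 39.33 ft.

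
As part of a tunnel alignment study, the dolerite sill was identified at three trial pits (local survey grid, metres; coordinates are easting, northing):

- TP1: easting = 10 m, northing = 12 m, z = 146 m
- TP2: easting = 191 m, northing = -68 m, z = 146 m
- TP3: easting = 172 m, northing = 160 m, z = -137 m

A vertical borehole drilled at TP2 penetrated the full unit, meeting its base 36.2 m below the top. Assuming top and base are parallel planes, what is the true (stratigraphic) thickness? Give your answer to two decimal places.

Let the plane be z = a·easting + b·northing + c.
TP2−TP1: 181a − 80b = 0;  TP3−TP1: 162a + 148b = −283.
Solving gives a = −0.56959, b = −1.28869.
|∇z| = √(a²+b²) = 1.40896, so dip δ = arctan(1.40896) = 54.63°.
True thickness = vertical thickness × cos δ = 36.2 × cos 54.63° = 20.95 m.

20.95 m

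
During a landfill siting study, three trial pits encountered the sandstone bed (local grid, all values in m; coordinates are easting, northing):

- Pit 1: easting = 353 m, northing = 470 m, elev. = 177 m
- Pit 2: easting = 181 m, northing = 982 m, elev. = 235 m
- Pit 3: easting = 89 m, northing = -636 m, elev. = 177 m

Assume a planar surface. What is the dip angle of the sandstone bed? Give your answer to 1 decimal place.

11.5°

Two edge vectors: Pit 1→Pit 2 = (-172, 512, 58), Pit 1→Pit 3 = (-264, -1106, 0).
Normal n = (Pit 1→Pit 2) × (Pit 1→Pit 3) = (64148, -15312, 325400).
So ∂z/∂easting = −n_x/n_z = −0.19714 and ∂z/∂northing = −n_y/n_z = 0.04706.
Gradient magnitude |∇z| = √(a² + b²) = √(0.03886 + 0.00221) = 0.20267.
True dip = arctan(0.20267) = 11.5°, dipping toward ESE (azimuth ≈ 103°).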